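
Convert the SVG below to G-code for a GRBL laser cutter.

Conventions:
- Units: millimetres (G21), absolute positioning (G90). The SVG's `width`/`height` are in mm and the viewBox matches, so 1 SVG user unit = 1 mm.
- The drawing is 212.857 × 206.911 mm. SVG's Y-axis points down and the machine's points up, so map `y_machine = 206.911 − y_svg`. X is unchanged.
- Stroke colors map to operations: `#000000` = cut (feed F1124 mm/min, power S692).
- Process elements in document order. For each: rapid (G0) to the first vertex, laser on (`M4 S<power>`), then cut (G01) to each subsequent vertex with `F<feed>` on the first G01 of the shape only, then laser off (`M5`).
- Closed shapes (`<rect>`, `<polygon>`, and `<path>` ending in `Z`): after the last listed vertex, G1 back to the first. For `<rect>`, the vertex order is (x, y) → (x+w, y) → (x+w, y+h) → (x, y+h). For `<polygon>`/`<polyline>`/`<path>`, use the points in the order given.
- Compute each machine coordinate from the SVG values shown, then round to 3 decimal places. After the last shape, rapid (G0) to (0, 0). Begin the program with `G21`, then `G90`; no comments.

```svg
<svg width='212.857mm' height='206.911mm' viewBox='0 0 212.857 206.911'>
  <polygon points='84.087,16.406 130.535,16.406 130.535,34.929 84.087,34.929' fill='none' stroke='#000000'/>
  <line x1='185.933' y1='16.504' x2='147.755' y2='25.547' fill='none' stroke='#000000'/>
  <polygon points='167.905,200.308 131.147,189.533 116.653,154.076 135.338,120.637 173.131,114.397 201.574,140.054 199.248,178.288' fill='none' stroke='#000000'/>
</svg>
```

1 u = 1 mm; y_m = 206.911 − y.

[1] `<polygon>` rectangle, #000000→cut S692 F1124: (84.087,190.505) → (130.535,190.505) → (130.535,171.982) → (84.087,171.982) → (84.087,190.505) (closed)

[2] `<line>` line segment, #000000→cut S692 F1124: (185.933,190.407) → (147.755,181.364)

[3] `<polygon>` regular polygon, #000000→cut S692 F1124: (167.905,6.603) → (131.147,17.378) → (116.653,52.835) → (135.338,86.274) → (173.131,92.514) → (201.574,66.857) → (199.248,28.623) → (167.905,6.603) (closed)

G21
G90
G0 X84.087 Y190.505
M4 S692
G01 X130.535 Y190.505 F1124
G01 X130.535 Y171.982
G01 X84.087 Y171.982
G01 X84.087 Y190.505
M5
G0 X185.933 Y190.407
M4 S692
G01 X147.755 Y181.364 F1124
M5
G0 X167.905 Y6.603
M4 S692
G01 X131.147 Y17.378 F1124
G01 X116.653 Y52.835
G01 X135.338 Y86.274
G01 X173.131 Y92.514
G01 X201.574 Y66.857
G01 X199.248 Y28.623
G01 X167.905 Y6.603
M5
G0 X0.000 Y0.000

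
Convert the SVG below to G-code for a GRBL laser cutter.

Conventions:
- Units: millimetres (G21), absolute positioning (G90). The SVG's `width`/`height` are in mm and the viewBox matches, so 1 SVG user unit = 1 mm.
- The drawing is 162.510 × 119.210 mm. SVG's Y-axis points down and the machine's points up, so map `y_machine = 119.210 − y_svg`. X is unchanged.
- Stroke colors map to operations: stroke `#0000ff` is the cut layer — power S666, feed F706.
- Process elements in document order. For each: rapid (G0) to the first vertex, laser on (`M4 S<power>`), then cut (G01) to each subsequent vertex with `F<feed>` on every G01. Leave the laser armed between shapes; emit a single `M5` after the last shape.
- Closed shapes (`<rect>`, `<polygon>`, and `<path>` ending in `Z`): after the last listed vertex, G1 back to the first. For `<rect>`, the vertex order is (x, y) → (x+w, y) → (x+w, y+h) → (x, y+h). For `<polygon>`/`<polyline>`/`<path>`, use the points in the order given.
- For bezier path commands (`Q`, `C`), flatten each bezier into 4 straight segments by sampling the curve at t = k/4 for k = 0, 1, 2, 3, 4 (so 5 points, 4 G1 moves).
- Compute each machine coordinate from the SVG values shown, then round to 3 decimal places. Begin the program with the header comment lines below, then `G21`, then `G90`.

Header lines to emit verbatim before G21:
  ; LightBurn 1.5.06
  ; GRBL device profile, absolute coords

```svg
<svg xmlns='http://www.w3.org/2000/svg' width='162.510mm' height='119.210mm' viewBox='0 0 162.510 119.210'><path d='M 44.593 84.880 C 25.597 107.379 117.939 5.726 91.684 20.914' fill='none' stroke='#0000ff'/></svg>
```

viewBox `0 0 162.510 119.210` with mm width/height → 1 unit = 1 mm. Flip: y_m = 119.210 − y_svg.

**Shape 1** — `<path>` cubic bezier, stroke `#0000ff` → cut (S666, F706). Control points (SVG): P0=(44.593,84.880), P1=(25.597,107.379), P2=(117.939,5.726), P3=(91.684,20.914); sampled at t=k/4. Machine vertices: (44.593,34.330) → (47.629,36.969) → (70.861,63.571) → (92.731,91.545) → (91.684,98.296). Open path.

; LightBurn 1.5.06
; GRBL device profile, absolute coords
G21
G90
G0 X44.593 Y34.330
M4 S666
G01 X47.629 Y36.969 F706
G01 X70.861 Y63.571 F706
G01 X92.731 Y91.545 F706
G01 X91.684 Y98.296 F706
M5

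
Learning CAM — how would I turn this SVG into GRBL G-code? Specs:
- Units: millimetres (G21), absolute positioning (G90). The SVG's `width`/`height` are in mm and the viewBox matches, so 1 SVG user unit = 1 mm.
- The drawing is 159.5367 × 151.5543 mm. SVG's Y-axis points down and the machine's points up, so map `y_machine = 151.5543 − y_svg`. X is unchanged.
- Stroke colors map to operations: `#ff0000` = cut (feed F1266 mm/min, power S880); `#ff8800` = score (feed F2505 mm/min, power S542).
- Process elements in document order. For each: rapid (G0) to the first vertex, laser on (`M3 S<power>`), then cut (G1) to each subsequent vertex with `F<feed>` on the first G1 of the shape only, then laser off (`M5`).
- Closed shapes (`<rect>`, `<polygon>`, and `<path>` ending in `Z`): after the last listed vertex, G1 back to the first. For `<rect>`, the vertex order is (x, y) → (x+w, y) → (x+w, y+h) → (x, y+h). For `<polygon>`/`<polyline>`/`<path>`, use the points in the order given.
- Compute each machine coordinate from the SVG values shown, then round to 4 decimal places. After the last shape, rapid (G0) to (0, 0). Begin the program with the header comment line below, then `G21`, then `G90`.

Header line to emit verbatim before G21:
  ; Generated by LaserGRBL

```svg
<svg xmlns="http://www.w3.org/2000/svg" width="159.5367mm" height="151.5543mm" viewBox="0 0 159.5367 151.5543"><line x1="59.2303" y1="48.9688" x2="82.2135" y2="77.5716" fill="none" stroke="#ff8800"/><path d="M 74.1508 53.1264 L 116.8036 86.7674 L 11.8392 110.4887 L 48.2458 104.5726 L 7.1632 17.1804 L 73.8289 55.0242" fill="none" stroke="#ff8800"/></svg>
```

; Generated by LaserGRBL
G21
G90
G0 X59.2303 Y102.5855
M3 S542
G1 X82.2135 Y73.9827 F2505
M5
G0 X74.1508 Y98.4279
M3 S542
G1 X116.8036 Y64.7869 F2505
G1 X11.8392 Y41.0656
G1 X48.2458 Y46.9817
G1 X7.1632 Y134.3739
G1 X73.8289 Y96.5301
M5
G0 X0.0000 Y0.0000

Since the viewBox matches the mm dimensions, user units are millimetres directly. The only transform is the Y-flip y_m = 151.5543 − y_svg.

Shape 1 is a line segment drawn with `<line>`. Its stroke #ff8800 means score at S542, F2505. After flipping Y the toolpath is (59.2303,102.5855) → (82.2135,73.9827).

Shape 2 is a open polyline drawn with `<path>`. Its stroke #ff8800 means score at S542, F2505. After flipping Y the toolpath is (74.1508,98.4279) → (116.8036,64.7869) → (11.8392,41.0656) → (48.2458,46.9817) → (7.1632,134.3739) → (73.8289,96.5301).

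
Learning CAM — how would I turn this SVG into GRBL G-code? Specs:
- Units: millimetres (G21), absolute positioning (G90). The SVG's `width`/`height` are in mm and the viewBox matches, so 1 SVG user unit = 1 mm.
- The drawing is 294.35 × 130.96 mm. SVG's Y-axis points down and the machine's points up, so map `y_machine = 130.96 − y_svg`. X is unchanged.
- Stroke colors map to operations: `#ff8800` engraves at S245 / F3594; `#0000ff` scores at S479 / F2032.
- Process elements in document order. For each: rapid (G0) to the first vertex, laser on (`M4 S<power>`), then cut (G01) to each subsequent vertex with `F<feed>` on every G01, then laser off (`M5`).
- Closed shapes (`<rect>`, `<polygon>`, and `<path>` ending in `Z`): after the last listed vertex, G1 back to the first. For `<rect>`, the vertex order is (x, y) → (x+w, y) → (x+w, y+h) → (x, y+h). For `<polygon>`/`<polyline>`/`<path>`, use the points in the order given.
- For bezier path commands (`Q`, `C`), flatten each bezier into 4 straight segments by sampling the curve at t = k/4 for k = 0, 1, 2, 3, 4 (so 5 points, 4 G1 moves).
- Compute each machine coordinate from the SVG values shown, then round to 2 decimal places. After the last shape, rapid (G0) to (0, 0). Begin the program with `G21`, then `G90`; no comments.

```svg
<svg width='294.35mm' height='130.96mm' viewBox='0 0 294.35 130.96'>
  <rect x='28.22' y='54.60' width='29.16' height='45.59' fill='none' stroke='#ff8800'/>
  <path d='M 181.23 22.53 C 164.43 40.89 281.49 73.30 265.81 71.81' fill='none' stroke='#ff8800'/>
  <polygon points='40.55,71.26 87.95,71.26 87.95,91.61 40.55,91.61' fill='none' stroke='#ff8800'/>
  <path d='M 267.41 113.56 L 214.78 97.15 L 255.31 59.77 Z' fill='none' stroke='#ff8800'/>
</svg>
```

1 u = 1 mm; y_m = 130.96 − y.

[1] `<rect>` rectangle, #ff8800→engrave S245 F3594: (28.22,76.36) → (57.38,76.36) → (57.38,30.77) → (28.22,30.77) → (28.22,76.36) (closed)

[2] `<path>` cubic bezier, #ff8800→engrave S245 F3594: (181.23,108.43) → (189.56,92.77) → (223.10,76.35) → (256.85,63.64) → (265.81,59.15)

[3] `<polygon>` rectangle, #ff8800→engrave S245 F3594: (40.55,59.70) → (87.95,59.70) → (87.95,39.35) → (40.55,39.35) → (40.55,59.70) (closed)

[4] `<path>` regular polygon, #ff8800→engrave S245 F3594: (267.41,17.40) → (214.78,33.81) → (255.31,71.19) → (267.41,17.40) (closed)

G21
G90
G0 X28.22 Y76.36
M4 S245
G01 X57.38 Y76.36 F3594
G01 X57.38 Y30.77 F3594
G01 X28.22 Y30.77 F3594
G01 X28.22 Y76.36 F3594
M5
G0 X181.23 Y108.43
M4 S245
G01 X189.56 Y92.77 F3594
G01 X223.10 Y76.35 F3594
G01 X256.85 Y63.64 F3594
G01 X265.81 Y59.15 F3594
M5
G0 X40.55 Y59.70
M4 S245
G01 X87.95 Y59.70 F3594
G01 X87.95 Y39.35 F3594
G01 X40.55 Y39.35 F3594
G01 X40.55 Y59.70 F3594
M5
G0 X267.41 Y17.40
M4 S245
G01 X214.78 Y33.81 F3594
G01 X255.31 Y71.19 F3594
G01 X267.41 Y17.40 F3594
M5
G0 X0.00 Y0.00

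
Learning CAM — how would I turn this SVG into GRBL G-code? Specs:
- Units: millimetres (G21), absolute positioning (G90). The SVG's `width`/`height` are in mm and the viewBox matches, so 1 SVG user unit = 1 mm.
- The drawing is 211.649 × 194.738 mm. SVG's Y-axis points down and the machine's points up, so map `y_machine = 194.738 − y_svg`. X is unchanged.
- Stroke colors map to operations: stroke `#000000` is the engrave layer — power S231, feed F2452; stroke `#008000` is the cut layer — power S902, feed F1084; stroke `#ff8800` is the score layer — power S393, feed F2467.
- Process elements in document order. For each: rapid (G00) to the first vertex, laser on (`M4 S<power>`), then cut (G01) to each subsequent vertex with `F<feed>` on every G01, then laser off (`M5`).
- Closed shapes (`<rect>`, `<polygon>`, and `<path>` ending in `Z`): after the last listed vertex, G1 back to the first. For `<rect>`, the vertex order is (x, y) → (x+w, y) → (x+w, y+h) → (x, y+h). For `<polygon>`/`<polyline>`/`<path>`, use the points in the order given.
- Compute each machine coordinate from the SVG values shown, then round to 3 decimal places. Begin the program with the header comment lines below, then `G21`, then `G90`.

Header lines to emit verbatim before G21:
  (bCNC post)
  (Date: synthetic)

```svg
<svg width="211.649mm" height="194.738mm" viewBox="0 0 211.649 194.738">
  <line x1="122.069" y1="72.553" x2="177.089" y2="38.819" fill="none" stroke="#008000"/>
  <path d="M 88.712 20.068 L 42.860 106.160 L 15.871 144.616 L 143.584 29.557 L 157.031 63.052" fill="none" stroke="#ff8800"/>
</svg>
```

(bCNC post)
(Date: synthetic)
G21
G90
G00 X122.069 Y122.185
M4 S902
G01 X177.089 Y155.919 F1084
M5
G00 X88.712 Y174.670
M4 S393
G01 X42.860 Y88.578 F2467
G01 X15.871 Y50.122 F2467
G01 X143.584 Y165.181 F2467
G01 X157.031 Y131.686 F2467
M5

Since the viewBox matches the mm dimensions, user units are millimetres directly. The only transform is the Y-flip y_m = 194.738 − y_svg.

Shape 1 is a line segment drawn with `<line>`. Its stroke #008000 means cut at S902, F1084. After flipping Y the toolpath is (122.069,122.185) → (177.089,155.919).

Shape 2 is a open polyline drawn with `<path>`. Its stroke #ff8800 means score at S393, F2467. After flipping Y the toolpath is (88.712,174.670) → (42.860,88.578) → (15.871,50.122) → (143.584,165.181) → (157.031,131.686).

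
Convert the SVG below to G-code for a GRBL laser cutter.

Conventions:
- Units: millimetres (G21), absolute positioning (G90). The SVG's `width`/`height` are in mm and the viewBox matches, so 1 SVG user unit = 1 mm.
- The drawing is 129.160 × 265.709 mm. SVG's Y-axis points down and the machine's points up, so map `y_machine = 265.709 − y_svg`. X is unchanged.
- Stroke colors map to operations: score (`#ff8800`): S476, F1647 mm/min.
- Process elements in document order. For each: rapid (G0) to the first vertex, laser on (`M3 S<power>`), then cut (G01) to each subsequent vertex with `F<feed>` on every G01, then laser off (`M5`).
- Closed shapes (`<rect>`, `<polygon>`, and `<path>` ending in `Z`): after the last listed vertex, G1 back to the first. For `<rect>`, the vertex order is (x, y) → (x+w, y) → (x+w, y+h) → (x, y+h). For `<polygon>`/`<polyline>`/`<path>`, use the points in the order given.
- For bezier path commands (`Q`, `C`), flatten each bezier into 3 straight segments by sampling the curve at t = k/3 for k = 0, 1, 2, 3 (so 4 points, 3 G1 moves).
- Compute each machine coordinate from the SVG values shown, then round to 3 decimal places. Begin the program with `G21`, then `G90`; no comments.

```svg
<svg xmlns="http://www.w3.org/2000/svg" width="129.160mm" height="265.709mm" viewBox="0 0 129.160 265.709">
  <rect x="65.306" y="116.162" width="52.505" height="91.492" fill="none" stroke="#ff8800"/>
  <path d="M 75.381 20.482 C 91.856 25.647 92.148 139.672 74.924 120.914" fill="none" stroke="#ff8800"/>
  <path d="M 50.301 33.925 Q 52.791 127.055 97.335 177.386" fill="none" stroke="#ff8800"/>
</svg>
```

viewBox `0 0 129.160 265.709` with mm width/height → 1 unit = 1 mm. Flip: y_m = 265.709 − y_svg.

**Shape 1** — `<rect>` rectangle, stroke `#ff8800` → score (S476, F1647). Machine vertices: (65.306,149.547) → (117.811,149.547) → (117.811,58.055) → (65.306,58.055) → (65.306,149.547). Closed: final G1 returns to the first vertex.

**Shape 2** — `<path>` cubic bezier, stroke `#ff8800` → score (S476, F1647). Control points (SVG): P0=(75.381,20.482), P1=(91.856,25.647), P2=(92.148,139.672), P3=(74.924,120.914); sampled at t=k/3. Machine vertices: (75.381,245.227) → (86.412,212.725) → (86.359,161.348) → (74.924,144.795). Open path.

**Shape 3** — `<path>` quadratic bezier, stroke `#ff8800` → score (S476, F1647). Control points (SVG): P0=(50.301,33.925), P1=(52.791,127.055), P2=(97.335,177.386); sampled at t=k/3. Machine vertices: (50.301,231.784) → (56.634,174.453) → (72.312,126.632) → (97.335,88.323). Open path.

G21
G90
G0 X65.306 Y149.547
M3 S476
G01 X117.811 Y149.547 F1647
G01 X117.811 Y58.055 F1647
G01 X65.306 Y58.055 F1647
G01 X65.306 Y149.547 F1647
M5
G0 X75.381 Y245.227
M3 S476
G01 X86.412 Y212.725 F1647
G01 X86.359 Y161.348 F1647
G01 X74.924 Y144.795 F1647
M5
G0 X50.301 Y231.784
M3 S476
G01 X56.634 Y174.453 F1647
G01 X72.312 Y126.632 F1647
G01 X97.335 Y88.323 F1647
M5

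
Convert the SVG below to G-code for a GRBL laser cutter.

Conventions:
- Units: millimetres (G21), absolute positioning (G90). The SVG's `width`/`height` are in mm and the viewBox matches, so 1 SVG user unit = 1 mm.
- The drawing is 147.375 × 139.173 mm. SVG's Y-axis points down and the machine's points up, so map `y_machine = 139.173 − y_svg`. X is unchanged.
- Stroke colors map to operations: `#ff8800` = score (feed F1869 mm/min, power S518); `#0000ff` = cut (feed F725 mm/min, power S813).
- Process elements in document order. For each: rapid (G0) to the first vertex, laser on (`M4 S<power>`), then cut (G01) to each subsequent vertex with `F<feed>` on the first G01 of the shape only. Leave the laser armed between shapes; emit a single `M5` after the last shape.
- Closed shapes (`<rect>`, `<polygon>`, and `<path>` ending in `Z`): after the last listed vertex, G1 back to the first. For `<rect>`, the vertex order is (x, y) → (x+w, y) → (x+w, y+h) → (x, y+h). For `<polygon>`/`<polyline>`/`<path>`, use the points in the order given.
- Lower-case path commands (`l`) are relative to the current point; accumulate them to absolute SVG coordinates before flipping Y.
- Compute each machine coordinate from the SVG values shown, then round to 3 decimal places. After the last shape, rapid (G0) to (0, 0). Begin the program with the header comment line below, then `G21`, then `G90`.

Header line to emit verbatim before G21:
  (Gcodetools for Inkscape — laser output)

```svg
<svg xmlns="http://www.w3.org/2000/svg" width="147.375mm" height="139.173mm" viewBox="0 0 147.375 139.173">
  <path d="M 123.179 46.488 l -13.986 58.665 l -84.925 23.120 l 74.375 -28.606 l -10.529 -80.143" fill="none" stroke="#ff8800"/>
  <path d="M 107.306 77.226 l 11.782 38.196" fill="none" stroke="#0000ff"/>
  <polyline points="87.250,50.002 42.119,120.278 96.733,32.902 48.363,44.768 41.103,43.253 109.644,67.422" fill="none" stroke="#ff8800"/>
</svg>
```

(Gcodetools for Inkscape — laser output)
G21
G90
G0 X123.179 Y92.685
M4 S518
G01 X109.193 Y34.020 F1869
G01 X24.268 Y10.900
G01 X98.643 Y39.506
G01 X88.114 Y119.649
G0 X107.306 Y61.947
M4 S813
G01 X119.088 Y23.751 F725
G0 X87.250 Y89.171
M4 S518
G01 X42.119 Y18.895 F1869
G01 X96.733 Y106.271
G01 X48.363 Y94.405
G01 X41.103 Y95.920
G01 X109.644 Y71.751
M5
G0 X0.000 Y0.000

Since the viewBox matches the mm dimensions, user units are millimetres directly. The only transform is the Y-flip y_m = 139.173 − y_svg.

Shape 1 is a open polyline drawn with `<path>`. Its stroke #ff8800 means score at S518, F1869. After flipping Y the toolpath is (123.179,92.685) → (109.193,34.020) → (24.268,10.900) → (98.643,39.506) → (88.114,119.649).

Shape 2 is a line segment drawn with `<path>`. Its stroke #0000ff means cut at S813, F725. After flipping Y the toolpath is (107.306,61.947) → (119.088,23.751).

Shape 3 is a open polyline drawn with `<polyline>`. Its stroke #ff8800 means score at S518, F1869. After flipping Y the toolpath is (87.250,89.171) → (42.119,18.895) → (96.733,106.271) → (48.363,94.405) → (41.103,95.920) → (109.644,71.751).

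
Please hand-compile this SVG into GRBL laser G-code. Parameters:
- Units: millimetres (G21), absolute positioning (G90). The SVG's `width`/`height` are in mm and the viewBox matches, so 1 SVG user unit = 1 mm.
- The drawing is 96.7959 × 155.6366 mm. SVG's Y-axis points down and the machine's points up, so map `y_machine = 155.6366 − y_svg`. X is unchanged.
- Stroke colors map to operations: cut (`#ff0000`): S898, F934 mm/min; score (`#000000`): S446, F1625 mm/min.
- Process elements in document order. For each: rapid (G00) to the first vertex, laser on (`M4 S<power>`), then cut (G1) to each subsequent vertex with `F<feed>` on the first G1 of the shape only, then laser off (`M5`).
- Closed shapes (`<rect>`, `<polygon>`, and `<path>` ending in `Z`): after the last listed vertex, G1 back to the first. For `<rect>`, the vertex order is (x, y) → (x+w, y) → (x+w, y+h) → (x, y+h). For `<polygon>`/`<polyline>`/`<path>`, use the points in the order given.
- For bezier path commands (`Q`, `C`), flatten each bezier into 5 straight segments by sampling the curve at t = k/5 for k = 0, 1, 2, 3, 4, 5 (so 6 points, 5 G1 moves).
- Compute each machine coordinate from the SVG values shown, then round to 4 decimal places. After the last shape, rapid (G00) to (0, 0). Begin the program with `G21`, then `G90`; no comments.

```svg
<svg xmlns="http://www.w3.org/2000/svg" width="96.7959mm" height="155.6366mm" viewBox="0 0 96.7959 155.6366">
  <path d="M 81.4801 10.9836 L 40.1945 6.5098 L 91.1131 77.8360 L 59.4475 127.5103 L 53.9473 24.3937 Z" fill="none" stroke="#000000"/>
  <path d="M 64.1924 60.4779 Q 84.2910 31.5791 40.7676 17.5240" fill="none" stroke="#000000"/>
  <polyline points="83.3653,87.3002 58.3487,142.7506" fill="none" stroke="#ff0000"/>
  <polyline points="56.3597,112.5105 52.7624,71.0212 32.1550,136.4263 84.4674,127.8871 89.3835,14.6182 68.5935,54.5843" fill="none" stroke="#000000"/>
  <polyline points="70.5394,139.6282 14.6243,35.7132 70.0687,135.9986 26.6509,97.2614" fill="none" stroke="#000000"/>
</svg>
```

G21
G90
G00 X81.4801 Y144.6530
M4 S446
G1 X40.1945 Y149.1268 F1625
G1 X91.1131 Y77.8006
G1 X59.4475 Y28.1263
G1 X53.9473 Y131.2429
G1 X81.4801 Y144.6530
M5
G00 X64.1924 Y95.1587
M4 S446
G1 X69.6870 Y106.1245 F1625
G1 X70.0918 Y115.9027
G1 X65.4068 Y124.4935
G1 X55.6321 Y131.8968
G1 X40.7676 Y138.1126
M5
G00 X83.3653 Y68.3364
M4 S898
G1 X58.3487 Y12.8860 F934
M5
G00 X56.3597 Y43.1261
M4 S446
G1 X52.7624 Y84.6154 F1625
G1 X32.1550 Y19.2103
G1 X84.4674 Y27.7495
G1 X89.3835 Y141.0184
G1 X68.5935 Y101.0523
M5
G00 X70.5394 Y16.0084
M4 S446
G1 X14.6243 Y119.9234 F1625
G1 X70.0687 Y19.6380
G1 X26.6509 Y58.3752
M5
G00 X0.0000 Y0.0000

1 u = 1 mm; y_m = 155.6366 − y.

[1] `<path>` closed polygon, #000000→score S446 F1625: (81.4801,144.6530) → (40.1945,149.1268) → (91.1131,77.8006) → (59.4475,28.1263) → (53.9473,131.2429) → (81.4801,144.6530) (closed)

[2] `<path>` quadratic bezier, #000000→score S446 F1625: (64.1924,95.1587) → (69.6870,106.1245) → (70.0918,115.9027) → (65.4068,124.4935) → (55.6321,131.8968) → (40.7676,138.1126)

[3] `<polyline>` line segment, #ff0000→cut S898 F934: (83.3653,68.3364) → (58.3487,12.8860)

[4] `<polyline>` open polyline, #000000→score S446 F1625: (56.3597,43.1261) → (52.7624,84.6154) → (32.1550,19.2103) → (84.4674,27.7495) → (89.3835,141.0184) → (68.5935,101.0523)

[5] `<polyline>` open polyline, #000000→score S446 F1625: (70.5394,16.0084) → (14.6243,119.9234) → (70.0687,19.6380) → (26.6509,58.3752)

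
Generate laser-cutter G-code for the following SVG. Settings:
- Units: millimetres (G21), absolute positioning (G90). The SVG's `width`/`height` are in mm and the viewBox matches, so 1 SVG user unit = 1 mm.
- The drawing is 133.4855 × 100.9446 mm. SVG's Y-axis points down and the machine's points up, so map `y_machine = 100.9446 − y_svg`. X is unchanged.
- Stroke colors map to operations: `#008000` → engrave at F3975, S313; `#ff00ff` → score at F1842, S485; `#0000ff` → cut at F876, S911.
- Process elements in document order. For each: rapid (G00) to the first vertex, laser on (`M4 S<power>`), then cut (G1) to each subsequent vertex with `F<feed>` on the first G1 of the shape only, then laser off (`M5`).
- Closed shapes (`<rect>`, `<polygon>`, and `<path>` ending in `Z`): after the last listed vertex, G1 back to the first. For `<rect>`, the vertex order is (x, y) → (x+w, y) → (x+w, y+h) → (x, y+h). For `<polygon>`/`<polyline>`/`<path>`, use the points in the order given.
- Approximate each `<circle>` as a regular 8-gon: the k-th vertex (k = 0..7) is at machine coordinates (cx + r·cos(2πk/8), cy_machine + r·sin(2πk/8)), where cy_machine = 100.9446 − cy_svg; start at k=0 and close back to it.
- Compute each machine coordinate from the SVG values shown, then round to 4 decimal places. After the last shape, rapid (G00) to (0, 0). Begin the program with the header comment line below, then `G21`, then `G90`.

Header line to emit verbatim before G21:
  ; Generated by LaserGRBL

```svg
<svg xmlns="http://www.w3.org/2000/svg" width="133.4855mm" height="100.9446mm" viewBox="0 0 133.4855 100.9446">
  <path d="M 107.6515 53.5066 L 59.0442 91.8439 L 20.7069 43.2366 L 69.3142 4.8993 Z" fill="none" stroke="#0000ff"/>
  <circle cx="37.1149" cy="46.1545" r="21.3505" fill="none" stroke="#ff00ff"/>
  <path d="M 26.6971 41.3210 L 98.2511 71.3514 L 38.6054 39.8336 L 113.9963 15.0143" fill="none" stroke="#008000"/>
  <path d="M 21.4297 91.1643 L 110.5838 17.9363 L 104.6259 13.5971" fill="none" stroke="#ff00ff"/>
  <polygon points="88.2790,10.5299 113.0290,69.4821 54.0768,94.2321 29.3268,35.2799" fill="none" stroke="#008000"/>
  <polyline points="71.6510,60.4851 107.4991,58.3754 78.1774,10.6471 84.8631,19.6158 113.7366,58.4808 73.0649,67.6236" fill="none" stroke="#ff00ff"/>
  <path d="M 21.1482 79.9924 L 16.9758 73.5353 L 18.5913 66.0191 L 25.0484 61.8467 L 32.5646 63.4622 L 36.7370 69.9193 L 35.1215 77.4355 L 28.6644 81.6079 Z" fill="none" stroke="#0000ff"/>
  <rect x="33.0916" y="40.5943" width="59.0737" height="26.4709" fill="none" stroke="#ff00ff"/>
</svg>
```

; Generated by LaserGRBL
G21
G90
G00 X107.6515 Y47.4380
M4 S911
G1 X59.0442 Y9.1007 F876
G1 X20.7069 Y57.7080
G1 X69.3142 Y96.0453
G1 X107.6515 Y47.4380
M5
G00 X58.4654 Y54.7901
M4 S485
G1 X52.2120 Y69.8872 F1842
G1 X37.1149 Y76.1406
G1 X22.0178 Y69.8872
G1 X15.7644 Y54.7901
G1 X22.0178 Y39.6930
G1 X37.1149 Y33.4396
G1 X52.2120 Y39.6930
G1 X58.4654 Y54.7901
M5
G00 X26.6971 Y59.6236
M4 S313
G1 X98.2511 Y29.5932 F3975
G1 X38.6054 Y61.1110
G1 X113.9963 Y85.9303
M5
G00 X21.4297 Y9.7803
M4 S485
G1 X110.5838 Y83.0083 F1842
G1 X104.6259 Y87.3475
M5
G00 X88.2790 Y90.4147
M4 S313
G1 X113.0290 Y31.4625 F3975
G1 X54.0768 Y6.7125
G1 X29.3268 Y65.6647
G1 X88.2790 Y90.4147
M5
G00 X71.6510 Y40.4595
M4 S485
G1 X107.4991 Y42.5692 F1842
G1 X78.1774 Y90.2975
G1 X84.8631 Y81.3288
G1 X113.7366 Y42.4638
G1 X73.0649 Y33.3210
M5
G00 X21.1482 Y20.9522
M4 S911
G1 X16.9758 Y27.4093 F876
G1 X18.5913 Y34.9255
G1 X25.0484 Y39.0979
G1 X32.5646 Y37.4824
G1 X36.7370 Y31.0253
G1 X35.1215 Y23.5091
G1 X28.6644 Y19.3367
G1 X21.1482 Y20.9522
M5
G00 X33.0916 Y60.3503
M4 S485
G1 X92.1653 Y60.3503 F1842
G1 X92.1653 Y33.8794
G1 X33.0916 Y33.8794
G1 X33.0916 Y60.3503
M5
G00 X0.0000 Y0.0000

viewBox `0 0 133.4855 100.9446` with mm width/height → 1 unit = 1 mm. Flip: y_m = 100.9446 − y_svg.

**Shape 1** — `<path>` regular polygon, stroke `#0000ff` → cut (S911, F876). Machine vertices: (107.6515,47.4380) → (59.0442,9.1007) → (20.7069,57.7080) → (69.3142,96.0453) → (107.6515,47.4380). Closed: final G1 returns to the first vertex.

**Shape 2** — `<circle>` circle, stroke `#ff00ff` → score (S485, F1842). Machine vertices: (58.4654,54.7901) → (52.2120,69.8872) → (37.1149,76.1406) → (22.0178,69.8872) → (15.7644,54.7901) → (22.0178,39.6930) → (37.1149,33.4396) → (52.2120,39.6930) → (58.4654,54.7901). Closed: final G1 returns to the first vertex.

**Shape 3** — `<path>` open polyline, stroke `#008000` → engrave (S313, F3975). Machine vertices: (26.6971,59.6236) → (98.2511,29.5932) → (38.6054,61.1110) → (113.9963,85.9303). Open path.

**Shape 4** — `<path>` open polyline, stroke `#ff00ff` → score (S485, F1842). Machine vertices: (21.4297,9.7803) → (110.5838,83.0083) → (104.6259,87.3475). Open path.

**Shape 5** — `<polygon>` regular polygon, stroke `#008000` → engrave (S313, F3975). Machine vertices: (88.2790,90.4147) → (113.0290,31.4625) → (54.0768,6.7125) → (29.3268,65.6647) → (88.2790,90.4147). Closed: final G1 returns to the first vertex.

**Shape 6** — `<polyline>` open polyline, stroke `#ff00ff` → score (S485, F1842). Machine vertices: (71.6510,40.4595) → (107.4991,42.5692) → (78.1774,90.2975) → (84.8631,81.3288) → (113.7366,42.4638) → (73.0649,33.3210). Open path.

**Shape 7** — `<path>` regular polygon, stroke `#0000ff` → cut (S911, F876). Machine vertices: (21.1482,20.9522) → (16.9758,27.4093) → (18.5913,34.9255) → (25.0484,39.0979) → (32.5646,37.4824) → (36.7370,31.0253) → (35.1215,23.5091) → (28.6644,19.3367) → (21.1482,20.9522). Closed: final G1 returns to the first vertex.

**Shape 8** — `<rect>` rectangle, stroke `#ff00ff` → score (S485, F1842). Machine vertices: (33.0916,60.3503) → (92.1653,60.3503) → (92.1653,33.8794) → (33.0916,33.8794) → (33.0916,60.3503). Closed: final G1 returns to the first vertex.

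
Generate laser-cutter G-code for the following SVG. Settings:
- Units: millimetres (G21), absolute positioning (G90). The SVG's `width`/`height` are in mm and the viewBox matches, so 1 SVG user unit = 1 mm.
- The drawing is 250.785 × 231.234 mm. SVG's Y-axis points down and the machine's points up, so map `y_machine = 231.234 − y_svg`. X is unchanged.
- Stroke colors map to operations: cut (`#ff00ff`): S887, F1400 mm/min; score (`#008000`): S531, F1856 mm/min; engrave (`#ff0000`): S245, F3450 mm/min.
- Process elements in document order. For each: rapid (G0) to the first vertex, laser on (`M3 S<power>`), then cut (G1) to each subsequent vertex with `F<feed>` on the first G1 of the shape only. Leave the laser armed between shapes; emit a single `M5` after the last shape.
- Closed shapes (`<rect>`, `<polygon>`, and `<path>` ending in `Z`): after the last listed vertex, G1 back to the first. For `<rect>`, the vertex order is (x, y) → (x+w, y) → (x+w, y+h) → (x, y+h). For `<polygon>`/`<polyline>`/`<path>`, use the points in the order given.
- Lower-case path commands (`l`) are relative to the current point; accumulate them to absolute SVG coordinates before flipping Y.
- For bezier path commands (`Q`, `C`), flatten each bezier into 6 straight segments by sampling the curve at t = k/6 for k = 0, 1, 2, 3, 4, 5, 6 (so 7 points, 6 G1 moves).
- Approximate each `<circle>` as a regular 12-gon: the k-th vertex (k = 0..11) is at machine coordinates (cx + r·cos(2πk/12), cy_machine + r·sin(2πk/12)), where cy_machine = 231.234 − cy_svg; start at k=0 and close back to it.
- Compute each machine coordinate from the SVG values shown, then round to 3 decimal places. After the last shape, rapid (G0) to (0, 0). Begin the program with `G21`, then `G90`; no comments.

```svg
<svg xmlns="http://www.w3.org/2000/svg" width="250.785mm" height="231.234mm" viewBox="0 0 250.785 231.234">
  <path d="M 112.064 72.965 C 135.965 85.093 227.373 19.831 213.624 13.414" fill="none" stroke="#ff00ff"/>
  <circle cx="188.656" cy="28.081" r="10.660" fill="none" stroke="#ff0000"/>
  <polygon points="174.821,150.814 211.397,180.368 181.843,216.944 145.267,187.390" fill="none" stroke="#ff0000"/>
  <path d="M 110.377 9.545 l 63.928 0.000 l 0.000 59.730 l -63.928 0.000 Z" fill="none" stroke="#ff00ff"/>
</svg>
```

1 u = 1 mm; y_m = 231.234 − y.

[1] `<path>` cubic bezier, #ff00ff→cut S887 F1400: (112.064,158.269) → (128.841,158.023) → (152.072,166.892) → (176.963,181.090) → (198.716,196.834) → (212.535,210.338) → (213.624,217.820)

[2] `<circle>` circle, #ff0000→engrave S245 F3450: (199.316,203.153) → (197.888,208.483) → (193.986,212.385) → (188.656,213.813) → (183.326,212.385) → (179.424,208.483) → (177.996,203.153) → (179.424,197.823) → (183.326,193.921) → (188.656,192.493) → (193.986,193.921) → (197.888,197.823) → (199.316,203.153) (closed)

[3] `<polygon>` regular polygon, #ff0000→engrave S245 F3450: (174.821,80.420) → (211.397,50.866) → (181.843,14.290) → (145.267,43.844) → (174.821,80.420) (closed)

[4] `<path>` rectangle, #ff00ff→cut S887 F1400: (110.377,221.689) → (174.305,221.689) → (174.305,161.959) → (110.377,161.959) → (110.377,221.689) (closed)

G21
G90
G0 X112.064 Y158.269
M3 S887
G1 X128.841 Y158.023 F1400
G1 X152.072 Y166.892
G1 X176.963 Y181.090
G1 X198.716 Y196.834
G1 X212.535 Y210.338
G1 X213.624 Y217.820
G0 X199.316 Y203.153
M3 S245
G1 X197.888 Y208.483 F3450
G1 X193.986 Y212.385
G1 X188.656 Y213.813
G1 X183.326 Y212.385
G1 X179.424 Y208.483
G1 X177.996 Y203.153
G1 X179.424 Y197.823
G1 X183.326 Y193.921
G1 X188.656 Y192.493
G1 X193.986 Y193.921
G1 X197.888 Y197.823
G1 X199.316 Y203.153
G0 X174.821 Y80.420
M3 S245
G1 X211.397 Y50.866 F3450
G1 X181.843 Y14.290
G1 X145.267 Y43.844
G1 X174.821 Y80.420
G0 X110.377 Y221.689
M3 S887
G1 X174.305 Y221.689 F1400
G1 X174.305 Y161.959
G1 X110.377 Y161.959
G1 X110.377 Y221.689
M5
G0 X0.000 Y0.000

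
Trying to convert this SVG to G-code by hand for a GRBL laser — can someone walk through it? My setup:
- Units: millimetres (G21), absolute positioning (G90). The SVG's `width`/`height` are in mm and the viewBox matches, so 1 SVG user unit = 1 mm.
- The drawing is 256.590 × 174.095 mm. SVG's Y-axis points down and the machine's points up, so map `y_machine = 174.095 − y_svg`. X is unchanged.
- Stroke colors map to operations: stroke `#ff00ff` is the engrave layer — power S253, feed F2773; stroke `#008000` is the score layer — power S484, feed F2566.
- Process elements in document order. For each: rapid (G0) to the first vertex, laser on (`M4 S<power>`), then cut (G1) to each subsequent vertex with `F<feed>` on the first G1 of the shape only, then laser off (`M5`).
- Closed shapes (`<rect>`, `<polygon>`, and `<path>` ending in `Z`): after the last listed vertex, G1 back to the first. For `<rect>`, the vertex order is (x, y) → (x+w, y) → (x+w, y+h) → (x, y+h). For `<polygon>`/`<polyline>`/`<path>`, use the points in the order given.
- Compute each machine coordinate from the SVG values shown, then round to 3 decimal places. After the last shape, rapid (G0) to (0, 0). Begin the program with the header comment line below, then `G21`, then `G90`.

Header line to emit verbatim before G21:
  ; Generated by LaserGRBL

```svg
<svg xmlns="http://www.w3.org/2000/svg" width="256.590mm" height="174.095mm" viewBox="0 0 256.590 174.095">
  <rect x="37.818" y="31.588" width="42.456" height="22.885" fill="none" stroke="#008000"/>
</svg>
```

viewBox `0 0 256.590 174.095` with mm width/height → 1 unit = 1 mm. Flip: y_m = 174.095 − y_svg.

**Shape 1** — `<rect>` rectangle, stroke `#008000` → score (S484, F2566). Machine vertices: (37.818,142.507) → (80.274,142.507) → (80.274,119.622) → (37.818,119.622) → (37.818,142.507). Closed: final G1 returns to the first vertex.

; Generated by LaserGRBL
G21
G90
G0 X37.818 Y142.507
M4 S484
G1 X80.274 Y142.507 F2566
G1 X80.274 Y119.622
G1 X37.818 Y119.622
G1 X37.818 Y142.507
M5
G0 X0.000 Y0.000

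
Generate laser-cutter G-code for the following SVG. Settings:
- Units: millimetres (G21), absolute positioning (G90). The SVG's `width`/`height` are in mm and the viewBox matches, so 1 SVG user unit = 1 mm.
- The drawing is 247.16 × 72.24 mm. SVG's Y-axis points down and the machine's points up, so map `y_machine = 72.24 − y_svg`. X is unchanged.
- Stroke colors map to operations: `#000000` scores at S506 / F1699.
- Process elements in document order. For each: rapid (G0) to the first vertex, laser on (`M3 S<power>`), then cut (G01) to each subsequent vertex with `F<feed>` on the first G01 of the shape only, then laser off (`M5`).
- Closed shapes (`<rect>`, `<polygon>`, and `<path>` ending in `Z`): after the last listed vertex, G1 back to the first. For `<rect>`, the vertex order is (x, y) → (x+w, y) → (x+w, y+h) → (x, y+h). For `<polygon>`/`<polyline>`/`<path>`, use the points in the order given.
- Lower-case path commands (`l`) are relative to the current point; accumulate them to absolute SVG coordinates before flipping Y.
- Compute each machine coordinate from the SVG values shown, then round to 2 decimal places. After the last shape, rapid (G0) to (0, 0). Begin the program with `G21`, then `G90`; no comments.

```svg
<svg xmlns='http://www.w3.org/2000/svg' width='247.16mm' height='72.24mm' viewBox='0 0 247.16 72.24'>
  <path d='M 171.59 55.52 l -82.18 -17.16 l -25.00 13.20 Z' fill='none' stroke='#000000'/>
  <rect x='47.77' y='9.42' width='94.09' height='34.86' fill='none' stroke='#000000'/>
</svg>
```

viewBox `0 0 247.16 72.24` with mm width/height → 1 unit = 1 mm. Flip: y_m = 72.24 − y_svg.

**Shape 1** — `<path>` closed polygon, stroke `#000000` → score (S506, F1699). Machine vertices: (171.59,16.72) → (89.41,33.88) → (64.41,20.68) → (171.59,16.72). Closed: final G1 returns to the first vertex.

**Shape 2** — `<rect>` rectangle, stroke `#000000` → score (S506, F1699). Machine vertices: (47.77,62.82) → (141.86,62.82) → (141.86,27.96) → (47.77,27.96) → (47.77,62.82). Closed: final G1 returns to the first vertex.

G21
G90
G0 X171.59 Y16.72
M3 S506
G01 X89.41 Y33.88 F1699
G01 X64.41 Y20.68
G01 X171.59 Y16.72
M5
G0 X47.77 Y62.82
M3 S506
G01 X141.86 Y62.82 F1699
G01 X141.86 Y27.96
G01 X47.77 Y27.96
G01 X47.77 Y62.82
M5
G0 X0.00 Y0.00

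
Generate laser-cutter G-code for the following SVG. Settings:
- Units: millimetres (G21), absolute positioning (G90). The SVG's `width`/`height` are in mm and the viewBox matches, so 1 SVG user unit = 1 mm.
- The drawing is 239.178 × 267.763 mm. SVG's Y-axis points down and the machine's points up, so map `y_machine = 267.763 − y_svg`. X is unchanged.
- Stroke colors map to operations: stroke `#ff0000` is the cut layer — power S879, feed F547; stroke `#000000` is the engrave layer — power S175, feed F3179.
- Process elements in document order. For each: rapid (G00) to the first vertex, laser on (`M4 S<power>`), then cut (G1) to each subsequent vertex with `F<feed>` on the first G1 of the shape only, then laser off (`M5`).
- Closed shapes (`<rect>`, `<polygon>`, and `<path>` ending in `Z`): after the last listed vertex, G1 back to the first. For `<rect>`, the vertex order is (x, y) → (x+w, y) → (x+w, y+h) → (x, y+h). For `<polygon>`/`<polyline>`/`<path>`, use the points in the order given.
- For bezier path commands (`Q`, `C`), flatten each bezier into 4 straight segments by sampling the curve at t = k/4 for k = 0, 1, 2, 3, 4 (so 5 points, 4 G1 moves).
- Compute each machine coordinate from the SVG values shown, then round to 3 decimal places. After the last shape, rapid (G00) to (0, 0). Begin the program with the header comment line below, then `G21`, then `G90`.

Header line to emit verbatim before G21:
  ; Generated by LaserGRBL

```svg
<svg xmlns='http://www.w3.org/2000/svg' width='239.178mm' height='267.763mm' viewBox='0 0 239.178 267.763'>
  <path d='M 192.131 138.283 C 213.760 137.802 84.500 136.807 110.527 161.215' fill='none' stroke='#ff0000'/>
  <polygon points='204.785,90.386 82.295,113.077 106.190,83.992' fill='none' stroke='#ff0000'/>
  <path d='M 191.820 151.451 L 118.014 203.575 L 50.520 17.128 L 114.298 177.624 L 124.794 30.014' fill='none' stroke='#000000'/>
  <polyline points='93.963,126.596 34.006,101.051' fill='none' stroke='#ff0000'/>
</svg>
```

; Generated by LaserGRBL
G21
G90
G00 X192.131 Y129.480
M4 S879
G1 X184.845 Y129.532 F547
G1 X149.680 Y127.347
G1 X115.339 Y120.496
G1 X110.527 Y106.548
M5
G00 X204.785 Y177.377
M4 S879
G1 X82.295 Y154.686 F547
G1 X106.190 Y183.771
G1 X204.785 Y177.377
M5
G00 X191.820 Y116.312
M4 S175
G1 X118.014 Y64.188 F3179
G1 X50.520 Y250.635
G1 X114.298 Y90.139
G1 X124.794 Y237.749
M5
G00 X93.963 Y141.167
M4 S879
G1 X34.006 Y166.712 F547
M5
G00 X0.000 Y0.000

Since the viewBox matches the mm dimensions, user units are millimetres directly. The only transform is the Y-flip y_m = 267.763 − y_svg.

Shape 1 is a cubic bezier drawn with `<path>`. Its stroke #ff0000 means cut at S879, F547. After flipping Y the toolpath is (192.131,129.480) → (184.845,129.532) → (149.680,127.347) → (115.339,120.496) → (110.527,106.548).

Shape 2 is a closed polygon drawn with `<polygon>`. Its stroke #ff0000 means cut at S879, F547. After flipping Y the toolpath is (204.785,177.377) → (82.295,154.686) → (106.190,183.771) → (204.785,177.377), returning to the start.

Shape 3 is a open polyline drawn with `<path>`. Its stroke #000000 means engrave at S175, F3179. After flipping Y the toolpath is (191.820,116.312) → (118.014,64.188) → (50.520,250.635) → (114.298,90.139) → (124.794,237.749).

Shape 4 is a line segment drawn with `<polyline>`. Its stroke #ff0000 means cut at S879, F547. After flipping Y the toolpath is (93.963,141.167) → (34.006,166.712).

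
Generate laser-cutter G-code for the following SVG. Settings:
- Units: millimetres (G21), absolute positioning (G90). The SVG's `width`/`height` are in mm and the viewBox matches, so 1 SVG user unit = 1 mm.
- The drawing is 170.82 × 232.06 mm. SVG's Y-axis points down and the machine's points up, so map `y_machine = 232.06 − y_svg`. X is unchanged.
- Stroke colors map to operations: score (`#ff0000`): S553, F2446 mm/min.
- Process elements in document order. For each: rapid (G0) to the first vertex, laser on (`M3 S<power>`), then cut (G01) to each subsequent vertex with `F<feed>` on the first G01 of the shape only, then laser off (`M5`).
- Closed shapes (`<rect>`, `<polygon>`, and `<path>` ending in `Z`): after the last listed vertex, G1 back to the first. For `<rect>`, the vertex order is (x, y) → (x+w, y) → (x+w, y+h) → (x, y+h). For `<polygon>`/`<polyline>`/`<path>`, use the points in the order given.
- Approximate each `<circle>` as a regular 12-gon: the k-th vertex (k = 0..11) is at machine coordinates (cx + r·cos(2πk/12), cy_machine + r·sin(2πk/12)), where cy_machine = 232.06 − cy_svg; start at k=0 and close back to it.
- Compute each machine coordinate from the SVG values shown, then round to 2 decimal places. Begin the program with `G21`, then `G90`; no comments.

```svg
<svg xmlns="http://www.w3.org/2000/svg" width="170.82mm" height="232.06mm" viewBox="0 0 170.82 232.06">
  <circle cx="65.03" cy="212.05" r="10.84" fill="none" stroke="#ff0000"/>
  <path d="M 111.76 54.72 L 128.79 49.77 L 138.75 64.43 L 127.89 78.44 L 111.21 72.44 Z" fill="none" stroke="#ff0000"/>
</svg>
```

viewBox `0 0 170.82 232.06` with mm width/height → 1 unit = 1 mm. Flip: y_m = 232.06 − y_svg.

**Shape 1** — `<circle>` circle, stroke `#ff0000` → score (S553, F2446). Machine vertices: (75.87,20.01) → (74.42,25.43) → (70.45,29.40) → (65.03,30.85) → (59.61,29.40) → (55.64,25.43) → (54.19,20.01) → (55.64,14.59) → (59.61,10.62) → (65.03,9.17) → (70.45,10.62) → (74.42,14.59) → (75.87,20.01). Closed: final G1 returns to the first vertex.

**Shape 2** — `<path>` regular polygon, stroke `#ff0000` → score (S553, F2446). Machine vertices: (111.76,177.34) → (128.79,182.29) → (138.75,167.63) → (127.89,153.62) → (111.21,159.62) → (111.76,177.34). Closed: final G1 returns to the first vertex.

G21
G90
G0 X75.87 Y20.01
M3 S553
G01 X74.42 Y25.43 F2446
G01 X70.45 Y29.40
G01 X65.03 Y30.85
G01 X59.61 Y29.40
G01 X55.64 Y25.43
G01 X54.19 Y20.01
G01 X55.64 Y14.59
G01 X59.61 Y10.62
G01 X65.03 Y9.17
G01 X70.45 Y10.62
G01 X74.42 Y14.59
G01 X75.87 Y20.01
M5
G0 X111.76 Y177.34
M3 S553
G01 X128.79 Y182.29 F2446
G01 X138.75 Y167.63
G01 X127.89 Y153.62
G01 X111.21 Y159.62
G01 X111.76 Y177.34
M5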